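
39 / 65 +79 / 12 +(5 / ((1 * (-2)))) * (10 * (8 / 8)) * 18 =-26569 / 60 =-442.82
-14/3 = -4.67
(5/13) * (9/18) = 5/26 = 0.19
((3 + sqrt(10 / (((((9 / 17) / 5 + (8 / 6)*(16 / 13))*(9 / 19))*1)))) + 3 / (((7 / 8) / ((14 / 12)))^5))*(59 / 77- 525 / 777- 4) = -2015978 / 32967- 55690*sqrt(145898454) / 49495677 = -74.74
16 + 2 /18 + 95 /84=4345 /252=17.24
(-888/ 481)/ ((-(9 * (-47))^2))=8/ 775359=0.00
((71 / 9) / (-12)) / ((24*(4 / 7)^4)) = -170471 / 663552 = -0.26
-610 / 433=-1.41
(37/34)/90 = 37/3060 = 0.01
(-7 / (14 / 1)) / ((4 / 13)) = -13 / 8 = -1.62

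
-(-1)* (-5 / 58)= -5 / 58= -0.09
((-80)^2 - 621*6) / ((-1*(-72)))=1337 / 36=37.14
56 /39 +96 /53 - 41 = -78035 /2067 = -37.75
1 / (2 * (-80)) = -1 / 160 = -0.01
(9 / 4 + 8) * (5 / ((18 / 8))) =205 / 9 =22.78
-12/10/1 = -6/5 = -1.20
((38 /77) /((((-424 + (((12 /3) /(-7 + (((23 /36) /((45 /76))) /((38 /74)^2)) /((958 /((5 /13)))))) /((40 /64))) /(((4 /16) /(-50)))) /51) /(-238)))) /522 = 147307556681 /3094942712268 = 0.05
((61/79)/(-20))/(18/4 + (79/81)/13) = -64233/7611650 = -0.01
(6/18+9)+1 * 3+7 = 58/3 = 19.33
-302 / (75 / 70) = -4228 / 15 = -281.87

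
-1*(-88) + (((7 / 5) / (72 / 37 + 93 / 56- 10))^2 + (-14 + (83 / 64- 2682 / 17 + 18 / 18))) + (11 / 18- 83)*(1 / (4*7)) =-25368403863033571 / 300707684222400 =-84.36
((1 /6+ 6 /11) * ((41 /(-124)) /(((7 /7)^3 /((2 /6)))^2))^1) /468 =-1927 /34471008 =-0.00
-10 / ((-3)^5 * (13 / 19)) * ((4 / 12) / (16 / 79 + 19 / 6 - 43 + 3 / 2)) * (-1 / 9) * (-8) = -0.00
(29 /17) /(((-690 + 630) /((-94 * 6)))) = 1363 /85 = 16.04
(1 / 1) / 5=1 / 5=0.20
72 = 72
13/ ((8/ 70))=113.75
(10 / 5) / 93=2 / 93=0.02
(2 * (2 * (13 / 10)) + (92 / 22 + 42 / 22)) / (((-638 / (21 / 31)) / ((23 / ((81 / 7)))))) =-25921 / 1087790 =-0.02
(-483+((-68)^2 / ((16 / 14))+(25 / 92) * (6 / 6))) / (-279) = -327821 / 25668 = -12.77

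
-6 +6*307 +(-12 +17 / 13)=23729 / 13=1825.31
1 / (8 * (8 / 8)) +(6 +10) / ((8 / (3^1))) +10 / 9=521 / 72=7.24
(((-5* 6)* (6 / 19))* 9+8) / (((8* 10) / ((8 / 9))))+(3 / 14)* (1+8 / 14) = -43717 / 83790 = -0.52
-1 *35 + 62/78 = -34.21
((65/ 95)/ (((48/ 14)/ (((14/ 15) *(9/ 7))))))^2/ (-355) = -8281/ 51262000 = -0.00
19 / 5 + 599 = 3014 / 5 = 602.80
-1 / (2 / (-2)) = 1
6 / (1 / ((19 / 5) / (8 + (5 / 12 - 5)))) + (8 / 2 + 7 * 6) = 10798 / 205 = 52.67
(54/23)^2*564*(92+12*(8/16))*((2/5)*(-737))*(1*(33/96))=-81664421454/2645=-30875017.56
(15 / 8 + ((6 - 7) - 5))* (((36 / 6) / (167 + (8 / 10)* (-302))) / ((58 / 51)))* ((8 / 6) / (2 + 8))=0.04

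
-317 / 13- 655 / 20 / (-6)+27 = 2519 / 312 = 8.07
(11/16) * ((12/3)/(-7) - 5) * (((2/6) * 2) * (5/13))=-55/56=-0.98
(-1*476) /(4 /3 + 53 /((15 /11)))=-2380 /201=-11.84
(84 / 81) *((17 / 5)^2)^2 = 2338588 / 16875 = 138.58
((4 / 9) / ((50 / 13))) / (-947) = -26 / 213075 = -0.00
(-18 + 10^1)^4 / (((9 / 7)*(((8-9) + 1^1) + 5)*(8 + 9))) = 28672 / 765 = 37.48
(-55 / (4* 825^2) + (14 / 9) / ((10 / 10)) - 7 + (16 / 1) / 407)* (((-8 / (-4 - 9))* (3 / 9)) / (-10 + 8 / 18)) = 0.12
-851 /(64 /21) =-17871 /64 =-279.23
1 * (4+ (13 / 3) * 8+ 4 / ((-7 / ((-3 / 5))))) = 4096 / 105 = 39.01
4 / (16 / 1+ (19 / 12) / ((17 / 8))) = 102 / 427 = 0.24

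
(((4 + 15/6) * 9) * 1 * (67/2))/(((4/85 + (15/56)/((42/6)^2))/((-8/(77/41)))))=-21418029360/134761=-158933.44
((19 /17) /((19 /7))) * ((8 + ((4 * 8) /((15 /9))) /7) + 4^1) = 516 /85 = 6.07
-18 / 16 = -1.12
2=2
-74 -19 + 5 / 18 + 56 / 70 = -91.92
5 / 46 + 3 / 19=233 / 874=0.27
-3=-3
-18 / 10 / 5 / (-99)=1 / 275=0.00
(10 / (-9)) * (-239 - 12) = 278.89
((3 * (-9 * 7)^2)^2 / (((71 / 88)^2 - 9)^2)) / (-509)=-3995.89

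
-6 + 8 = 2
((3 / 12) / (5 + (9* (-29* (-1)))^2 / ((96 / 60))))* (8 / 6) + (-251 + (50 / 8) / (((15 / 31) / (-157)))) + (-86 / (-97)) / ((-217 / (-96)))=-65350237127309 / 28680946420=-2278.52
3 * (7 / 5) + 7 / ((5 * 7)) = 4.40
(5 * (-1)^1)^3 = -125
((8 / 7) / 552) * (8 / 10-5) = -1 / 115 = -0.01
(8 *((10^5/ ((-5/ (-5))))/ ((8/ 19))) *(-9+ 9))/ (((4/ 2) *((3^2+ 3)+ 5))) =0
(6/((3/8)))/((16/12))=12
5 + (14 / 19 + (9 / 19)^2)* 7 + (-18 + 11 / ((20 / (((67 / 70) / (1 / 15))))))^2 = 113.81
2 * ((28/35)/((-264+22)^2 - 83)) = 8/292405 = 0.00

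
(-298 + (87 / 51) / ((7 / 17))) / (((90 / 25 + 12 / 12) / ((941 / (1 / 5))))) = -48390925 / 161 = -300564.75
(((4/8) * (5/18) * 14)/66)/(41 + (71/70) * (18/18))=1225/1746954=0.00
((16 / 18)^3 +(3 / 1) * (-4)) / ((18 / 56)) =-230608 / 6561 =-35.15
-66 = -66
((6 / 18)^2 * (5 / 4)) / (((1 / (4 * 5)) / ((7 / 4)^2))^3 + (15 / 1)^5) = 73530625 / 402028692189804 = 0.00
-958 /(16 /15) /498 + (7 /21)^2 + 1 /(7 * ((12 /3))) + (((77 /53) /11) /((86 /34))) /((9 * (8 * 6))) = -473772949 /286005384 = -1.66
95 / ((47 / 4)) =380 / 47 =8.09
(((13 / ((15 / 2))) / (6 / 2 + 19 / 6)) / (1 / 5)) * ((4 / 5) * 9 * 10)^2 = 269568 / 37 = 7285.62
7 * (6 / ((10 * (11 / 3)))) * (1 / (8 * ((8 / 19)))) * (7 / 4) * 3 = 25137 / 14080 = 1.79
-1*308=-308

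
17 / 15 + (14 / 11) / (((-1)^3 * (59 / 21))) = 6623 / 9735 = 0.68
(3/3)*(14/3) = 14/3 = 4.67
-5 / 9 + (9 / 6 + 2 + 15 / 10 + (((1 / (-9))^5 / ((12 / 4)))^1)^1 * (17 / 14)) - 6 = -1.56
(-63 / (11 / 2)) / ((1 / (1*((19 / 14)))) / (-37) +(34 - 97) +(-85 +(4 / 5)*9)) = 24605 / 302489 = 0.08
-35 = -35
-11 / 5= -2.20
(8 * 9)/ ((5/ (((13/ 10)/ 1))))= 468/ 25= 18.72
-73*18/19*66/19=-86724/361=-240.23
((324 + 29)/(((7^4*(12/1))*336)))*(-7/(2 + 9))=-353/15212736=-0.00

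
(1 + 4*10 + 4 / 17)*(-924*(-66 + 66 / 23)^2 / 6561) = -50577744448 / 2185299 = -23144.54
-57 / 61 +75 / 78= 0.03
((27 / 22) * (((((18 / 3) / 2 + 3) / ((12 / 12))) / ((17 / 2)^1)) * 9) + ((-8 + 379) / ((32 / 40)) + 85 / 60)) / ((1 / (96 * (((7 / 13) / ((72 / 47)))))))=349177570 / 21879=15959.48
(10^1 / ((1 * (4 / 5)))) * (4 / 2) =25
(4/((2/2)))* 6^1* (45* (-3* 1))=-3240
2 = 2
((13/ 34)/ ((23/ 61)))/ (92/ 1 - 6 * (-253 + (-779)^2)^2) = -793/ 1726416716110904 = -0.00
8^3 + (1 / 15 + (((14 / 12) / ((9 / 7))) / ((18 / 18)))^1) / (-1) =137977 / 270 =511.03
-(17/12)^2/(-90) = 289/12960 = 0.02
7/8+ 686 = 5495/8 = 686.88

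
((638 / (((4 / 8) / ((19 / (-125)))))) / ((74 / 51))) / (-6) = 103037 / 4625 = 22.28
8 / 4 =2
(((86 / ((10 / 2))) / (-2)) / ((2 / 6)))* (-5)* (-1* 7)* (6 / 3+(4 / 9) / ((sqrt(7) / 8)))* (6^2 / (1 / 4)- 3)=-254646- 64672* sqrt(7)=-425752.03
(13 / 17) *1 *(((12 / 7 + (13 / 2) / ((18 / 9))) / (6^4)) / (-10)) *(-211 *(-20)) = -381277 / 308448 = -1.24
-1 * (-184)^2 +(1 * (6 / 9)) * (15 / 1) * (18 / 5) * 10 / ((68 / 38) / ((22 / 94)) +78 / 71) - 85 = -109971053 / 3244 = -33899.83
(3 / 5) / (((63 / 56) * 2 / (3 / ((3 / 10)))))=8 / 3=2.67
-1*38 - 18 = -56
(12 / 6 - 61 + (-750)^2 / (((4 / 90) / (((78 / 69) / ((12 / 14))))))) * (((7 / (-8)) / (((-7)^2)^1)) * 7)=-383904893 / 184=-2086439.64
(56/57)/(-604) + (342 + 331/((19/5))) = 3693295/8607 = 429.10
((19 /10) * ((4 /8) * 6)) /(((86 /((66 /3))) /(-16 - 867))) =-553641 /430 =-1287.54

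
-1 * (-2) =2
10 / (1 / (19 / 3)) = 190 / 3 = 63.33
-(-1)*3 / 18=1 / 6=0.17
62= 62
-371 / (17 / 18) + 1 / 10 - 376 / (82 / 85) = -5453883 / 6970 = -782.48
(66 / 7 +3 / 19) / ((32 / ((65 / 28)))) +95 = 11403835 / 119168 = 95.70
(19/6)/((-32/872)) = -2071/24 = -86.29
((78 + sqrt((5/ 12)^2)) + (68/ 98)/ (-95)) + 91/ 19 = 4647487/ 55860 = 83.20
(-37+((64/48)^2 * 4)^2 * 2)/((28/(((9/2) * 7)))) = 5195/72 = 72.15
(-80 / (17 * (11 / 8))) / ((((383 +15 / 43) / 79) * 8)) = -67940 / 770627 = -0.09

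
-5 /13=-0.38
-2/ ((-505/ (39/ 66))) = 13/ 5555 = 0.00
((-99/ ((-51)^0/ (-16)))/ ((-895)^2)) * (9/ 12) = 0.00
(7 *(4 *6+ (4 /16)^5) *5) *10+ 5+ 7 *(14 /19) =81817341 /9728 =8410.50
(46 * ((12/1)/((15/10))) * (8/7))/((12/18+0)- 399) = -8832/8365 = -1.06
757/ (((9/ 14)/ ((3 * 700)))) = 7418600/ 3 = 2472866.67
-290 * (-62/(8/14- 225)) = -125860/1571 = -80.11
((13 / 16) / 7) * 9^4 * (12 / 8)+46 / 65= 16642439 / 14560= 1143.02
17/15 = 1.13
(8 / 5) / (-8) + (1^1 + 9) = 49 / 5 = 9.80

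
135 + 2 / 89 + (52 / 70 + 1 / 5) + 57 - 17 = 548132 / 3115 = 175.97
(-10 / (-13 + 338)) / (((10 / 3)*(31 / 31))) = -3 / 325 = -0.01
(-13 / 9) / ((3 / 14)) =-182 / 27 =-6.74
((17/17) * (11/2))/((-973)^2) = 0.00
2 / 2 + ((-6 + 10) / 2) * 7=15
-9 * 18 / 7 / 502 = -81 / 1757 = -0.05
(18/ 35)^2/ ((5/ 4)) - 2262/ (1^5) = -2261.79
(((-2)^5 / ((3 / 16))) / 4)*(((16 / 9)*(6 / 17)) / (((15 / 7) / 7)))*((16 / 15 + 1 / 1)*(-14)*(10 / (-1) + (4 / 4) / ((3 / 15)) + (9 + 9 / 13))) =5313437696 / 447525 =11872.94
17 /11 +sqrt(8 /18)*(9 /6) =28 /11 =2.55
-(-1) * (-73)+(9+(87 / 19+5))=-1034 / 19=-54.42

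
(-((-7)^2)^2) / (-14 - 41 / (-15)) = 36015 / 169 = 213.11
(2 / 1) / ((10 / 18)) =18 / 5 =3.60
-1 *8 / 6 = -1.33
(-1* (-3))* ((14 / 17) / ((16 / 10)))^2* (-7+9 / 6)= -40425 / 9248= -4.37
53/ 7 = 7.57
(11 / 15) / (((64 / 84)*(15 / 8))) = 77 / 150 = 0.51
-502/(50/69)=-17319/25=-692.76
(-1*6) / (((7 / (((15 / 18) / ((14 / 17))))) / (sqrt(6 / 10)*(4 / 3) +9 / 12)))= -34*sqrt(15) / 147 - 255 / 392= -1.55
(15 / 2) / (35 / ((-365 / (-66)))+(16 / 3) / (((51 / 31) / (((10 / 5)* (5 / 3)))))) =502605 / 1148276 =0.44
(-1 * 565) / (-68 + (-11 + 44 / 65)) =36725 / 5091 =7.21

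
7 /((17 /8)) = 3.29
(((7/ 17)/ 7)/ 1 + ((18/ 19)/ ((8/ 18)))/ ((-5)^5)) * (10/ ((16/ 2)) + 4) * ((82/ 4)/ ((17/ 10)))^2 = 4143384273/ 93347000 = 44.39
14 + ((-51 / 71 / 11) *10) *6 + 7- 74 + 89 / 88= -31755 / 568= -55.91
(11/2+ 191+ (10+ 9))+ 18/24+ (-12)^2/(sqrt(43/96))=576 * sqrt(258)/43+ 865/4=431.41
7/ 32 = 0.22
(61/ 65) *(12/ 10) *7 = 2562/ 325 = 7.88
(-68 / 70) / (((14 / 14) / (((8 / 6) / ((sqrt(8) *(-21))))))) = 34 *sqrt(2) / 2205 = 0.02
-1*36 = -36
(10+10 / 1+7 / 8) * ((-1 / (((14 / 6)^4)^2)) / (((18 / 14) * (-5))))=121743 / 32941720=0.00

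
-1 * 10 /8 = -5 /4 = -1.25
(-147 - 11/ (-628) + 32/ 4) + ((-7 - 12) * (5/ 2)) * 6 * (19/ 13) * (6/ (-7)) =12461149/ 57148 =218.05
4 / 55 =0.07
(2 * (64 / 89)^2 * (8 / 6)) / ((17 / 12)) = 131072 / 134657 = 0.97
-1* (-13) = 13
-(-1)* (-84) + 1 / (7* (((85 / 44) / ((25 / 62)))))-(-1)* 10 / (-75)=-4653868 / 55335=-84.10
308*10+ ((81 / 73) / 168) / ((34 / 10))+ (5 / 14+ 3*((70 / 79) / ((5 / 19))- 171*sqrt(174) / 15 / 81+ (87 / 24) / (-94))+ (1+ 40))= 230859412121 / 73725328- 19*sqrt(174) / 45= 3125.78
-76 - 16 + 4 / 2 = -90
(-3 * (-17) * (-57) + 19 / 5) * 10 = -29032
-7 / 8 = -0.88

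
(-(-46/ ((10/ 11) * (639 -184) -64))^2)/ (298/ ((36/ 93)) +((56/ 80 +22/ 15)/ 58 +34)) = -0.00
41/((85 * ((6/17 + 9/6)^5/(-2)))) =-0.04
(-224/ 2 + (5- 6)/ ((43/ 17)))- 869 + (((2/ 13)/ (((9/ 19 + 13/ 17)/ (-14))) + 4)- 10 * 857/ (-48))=-268518863/ 335400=-800.59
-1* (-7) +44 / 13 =135 / 13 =10.38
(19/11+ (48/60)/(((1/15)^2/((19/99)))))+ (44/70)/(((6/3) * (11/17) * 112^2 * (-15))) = 2627654213/72441600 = 36.27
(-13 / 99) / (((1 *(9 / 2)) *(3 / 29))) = -754 / 2673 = -0.28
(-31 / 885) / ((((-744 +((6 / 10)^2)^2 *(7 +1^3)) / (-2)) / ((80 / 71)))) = -19375 / 182359737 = -0.00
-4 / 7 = -0.57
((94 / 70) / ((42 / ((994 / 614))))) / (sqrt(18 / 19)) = 3337 * sqrt(38) / 386820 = 0.05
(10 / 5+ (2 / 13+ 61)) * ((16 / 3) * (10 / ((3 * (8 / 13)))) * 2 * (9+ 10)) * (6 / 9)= 1247920 / 27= 46219.26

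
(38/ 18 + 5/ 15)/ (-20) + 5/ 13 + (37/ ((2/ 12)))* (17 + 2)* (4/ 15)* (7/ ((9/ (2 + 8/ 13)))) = 2288.32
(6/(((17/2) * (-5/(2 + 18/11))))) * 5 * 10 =-4800/187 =-25.67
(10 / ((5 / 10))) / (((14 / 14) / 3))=60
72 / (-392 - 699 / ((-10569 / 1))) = -84552 / 460261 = -0.18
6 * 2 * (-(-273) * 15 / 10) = 4914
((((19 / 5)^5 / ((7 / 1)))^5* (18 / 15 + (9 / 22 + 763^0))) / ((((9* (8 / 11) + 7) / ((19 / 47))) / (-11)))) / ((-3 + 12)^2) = -797572491552666431239207750493595931 / 4058928617835044860839843750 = -196498279.88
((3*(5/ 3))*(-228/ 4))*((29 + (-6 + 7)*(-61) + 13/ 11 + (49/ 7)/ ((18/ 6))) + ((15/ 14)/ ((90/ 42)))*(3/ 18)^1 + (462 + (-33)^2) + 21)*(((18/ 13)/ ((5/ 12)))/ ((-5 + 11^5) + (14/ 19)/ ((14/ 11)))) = -794399994/ 87512711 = -9.08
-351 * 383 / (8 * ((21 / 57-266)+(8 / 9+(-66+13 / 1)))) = 22988043 / 434672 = 52.89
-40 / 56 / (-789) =5 / 5523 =0.00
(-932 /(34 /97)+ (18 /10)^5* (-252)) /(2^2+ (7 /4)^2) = -6307554656 /6003125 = -1050.71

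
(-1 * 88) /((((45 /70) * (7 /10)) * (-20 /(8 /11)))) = 64 /9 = 7.11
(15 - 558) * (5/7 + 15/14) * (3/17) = -171.11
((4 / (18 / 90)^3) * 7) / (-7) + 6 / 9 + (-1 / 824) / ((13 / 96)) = -2005858 / 4017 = -499.34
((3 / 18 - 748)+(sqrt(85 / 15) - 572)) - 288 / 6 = -8207 / 6+sqrt(51) / 3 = -1365.45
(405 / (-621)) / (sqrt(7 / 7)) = -15 / 23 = -0.65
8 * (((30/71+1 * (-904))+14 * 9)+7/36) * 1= -6219.06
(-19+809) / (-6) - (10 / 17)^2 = -132.01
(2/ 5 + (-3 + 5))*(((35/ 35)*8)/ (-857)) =-96/ 4285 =-0.02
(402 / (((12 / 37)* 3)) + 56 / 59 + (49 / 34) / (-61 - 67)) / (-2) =-318986399 / 1540608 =-207.05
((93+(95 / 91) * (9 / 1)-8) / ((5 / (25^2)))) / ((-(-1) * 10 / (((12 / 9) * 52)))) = 1718000 / 21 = 81809.52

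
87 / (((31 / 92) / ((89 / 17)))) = 712356 / 527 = 1351.72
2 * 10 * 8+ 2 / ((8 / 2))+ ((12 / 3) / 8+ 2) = 163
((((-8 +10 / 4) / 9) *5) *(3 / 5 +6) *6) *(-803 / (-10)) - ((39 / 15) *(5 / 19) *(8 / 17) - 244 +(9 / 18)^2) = -61194753 / 6460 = -9472.87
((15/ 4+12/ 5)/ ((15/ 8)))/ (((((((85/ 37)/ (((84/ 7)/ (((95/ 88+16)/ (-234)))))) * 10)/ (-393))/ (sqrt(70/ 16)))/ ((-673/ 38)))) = -1377020718216 * sqrt(70)/ 33713125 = -341735.80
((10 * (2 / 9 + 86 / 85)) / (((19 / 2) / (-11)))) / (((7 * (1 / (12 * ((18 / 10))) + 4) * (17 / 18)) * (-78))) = 1495296 / 218360597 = 0.01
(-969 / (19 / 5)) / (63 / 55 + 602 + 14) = -0.41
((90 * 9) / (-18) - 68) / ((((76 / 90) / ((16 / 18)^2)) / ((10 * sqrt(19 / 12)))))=-90400 * sqrt(57) / 513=-1330.42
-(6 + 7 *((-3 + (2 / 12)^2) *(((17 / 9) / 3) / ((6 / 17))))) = 181469 / 5832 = 31.12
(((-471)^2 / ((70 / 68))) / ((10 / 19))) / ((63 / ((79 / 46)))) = 628968533 / 56350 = 11161.82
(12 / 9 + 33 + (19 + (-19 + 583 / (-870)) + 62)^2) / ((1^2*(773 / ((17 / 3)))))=48840257933 / 1755251100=27.83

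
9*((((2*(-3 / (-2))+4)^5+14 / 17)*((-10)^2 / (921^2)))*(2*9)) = 514319400 / 1602233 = 321.00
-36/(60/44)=-26.40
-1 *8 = -8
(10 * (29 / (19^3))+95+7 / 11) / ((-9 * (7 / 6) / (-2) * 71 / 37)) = 356130328 / 37498153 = 9.50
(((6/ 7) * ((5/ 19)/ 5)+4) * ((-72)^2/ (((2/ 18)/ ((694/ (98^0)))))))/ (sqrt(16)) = 4355011008/ 133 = 32744443.67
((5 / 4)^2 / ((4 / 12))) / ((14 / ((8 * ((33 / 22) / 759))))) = 75 / 14168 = 0.01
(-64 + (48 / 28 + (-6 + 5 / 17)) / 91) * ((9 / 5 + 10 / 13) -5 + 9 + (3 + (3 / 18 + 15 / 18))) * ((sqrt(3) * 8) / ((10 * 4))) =-476455797 * sqrt(3) / 3519425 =-234.48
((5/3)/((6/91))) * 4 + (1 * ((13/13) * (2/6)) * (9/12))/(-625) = 2274991/22500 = 101.11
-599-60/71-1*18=-43867/71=-617.85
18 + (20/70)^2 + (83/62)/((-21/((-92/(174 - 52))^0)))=164215/9114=18.02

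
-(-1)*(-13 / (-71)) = 13 / 71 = 0.18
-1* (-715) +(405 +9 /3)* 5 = 2755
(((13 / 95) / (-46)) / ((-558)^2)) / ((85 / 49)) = -637 / 115656157800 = -0.00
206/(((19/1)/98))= 20188/19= 1062.53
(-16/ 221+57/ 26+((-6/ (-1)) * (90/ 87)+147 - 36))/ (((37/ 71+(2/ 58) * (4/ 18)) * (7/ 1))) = 32.24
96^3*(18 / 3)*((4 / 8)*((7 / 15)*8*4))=198180864 / 5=39636172.80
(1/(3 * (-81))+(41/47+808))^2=85342195991056/130439241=654267.81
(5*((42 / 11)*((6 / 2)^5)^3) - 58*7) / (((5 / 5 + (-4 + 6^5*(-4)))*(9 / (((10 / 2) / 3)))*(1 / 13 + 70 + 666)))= -27980327180 / 12629410893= -2.22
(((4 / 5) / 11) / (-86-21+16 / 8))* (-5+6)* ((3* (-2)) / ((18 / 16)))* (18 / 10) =64 / 9625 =0.01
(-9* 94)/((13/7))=-5922/13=-455.54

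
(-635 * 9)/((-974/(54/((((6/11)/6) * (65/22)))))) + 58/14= 52462133/44317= 1183.79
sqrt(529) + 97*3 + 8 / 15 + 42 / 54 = 14189 / 45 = 315.31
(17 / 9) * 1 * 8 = 136 / 9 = 15.11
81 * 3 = 243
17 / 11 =1.55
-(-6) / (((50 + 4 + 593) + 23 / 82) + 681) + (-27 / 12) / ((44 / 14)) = -0.71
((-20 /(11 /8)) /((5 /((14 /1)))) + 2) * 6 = -232.36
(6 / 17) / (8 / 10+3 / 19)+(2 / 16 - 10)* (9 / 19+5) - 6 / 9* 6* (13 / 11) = -18885765 / 323323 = -58.41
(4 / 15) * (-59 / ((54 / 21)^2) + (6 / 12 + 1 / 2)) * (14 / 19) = -35938 / 23085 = -1.56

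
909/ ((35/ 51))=46359/ 35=1324.54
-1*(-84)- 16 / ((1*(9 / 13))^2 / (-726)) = 656636 / 27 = 24319.85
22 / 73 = 0.30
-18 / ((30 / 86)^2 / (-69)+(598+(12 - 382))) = -255162 / 3232027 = -0.08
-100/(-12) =25/3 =8.33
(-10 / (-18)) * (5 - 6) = -5 / 9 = -0.56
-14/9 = -1.56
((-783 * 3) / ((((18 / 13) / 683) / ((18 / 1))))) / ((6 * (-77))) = 6952257 / 154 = 45144.53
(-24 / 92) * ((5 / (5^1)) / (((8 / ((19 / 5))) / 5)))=-57 / 92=-0.62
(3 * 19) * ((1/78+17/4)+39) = 128231/52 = 2465.98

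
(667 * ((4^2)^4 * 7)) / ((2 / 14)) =2141913088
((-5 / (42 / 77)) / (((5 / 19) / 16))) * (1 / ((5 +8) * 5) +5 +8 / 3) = -2504656 / 585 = -4281.46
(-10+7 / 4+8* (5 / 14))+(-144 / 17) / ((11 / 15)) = -88717 / 5236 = -16.94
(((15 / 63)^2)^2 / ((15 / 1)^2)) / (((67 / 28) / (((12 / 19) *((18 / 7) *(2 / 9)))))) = 1600 / 742722939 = 0.00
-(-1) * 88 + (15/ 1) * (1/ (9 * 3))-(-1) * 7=860/ 9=95.56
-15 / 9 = -1.67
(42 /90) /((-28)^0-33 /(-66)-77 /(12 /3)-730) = -28 /44865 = -0.00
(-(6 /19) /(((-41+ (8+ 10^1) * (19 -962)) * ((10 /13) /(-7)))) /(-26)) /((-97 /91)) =-1911 /313586450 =-0.00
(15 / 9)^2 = 25 / 9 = 2.78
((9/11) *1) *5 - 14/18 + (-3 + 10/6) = 196/99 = 1.98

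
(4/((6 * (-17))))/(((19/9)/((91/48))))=-91/2584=-0.04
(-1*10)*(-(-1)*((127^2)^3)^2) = -176053495162207642719667210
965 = 965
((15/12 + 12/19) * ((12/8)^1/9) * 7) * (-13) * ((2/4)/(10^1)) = -13013/9120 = -1.43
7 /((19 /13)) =4.79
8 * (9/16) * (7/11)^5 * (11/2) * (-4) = -151263/14641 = -10.33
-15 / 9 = -1.67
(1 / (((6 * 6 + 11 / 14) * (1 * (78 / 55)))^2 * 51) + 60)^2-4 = 2435384101592070387877 / 677247918820646121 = 3596.00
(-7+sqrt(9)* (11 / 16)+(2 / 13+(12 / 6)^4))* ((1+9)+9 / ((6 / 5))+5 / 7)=594915 / 2912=204.30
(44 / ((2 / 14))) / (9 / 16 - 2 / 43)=211904 / 355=596.91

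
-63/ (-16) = 3.94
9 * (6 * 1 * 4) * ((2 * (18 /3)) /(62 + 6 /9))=1944 /47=41.36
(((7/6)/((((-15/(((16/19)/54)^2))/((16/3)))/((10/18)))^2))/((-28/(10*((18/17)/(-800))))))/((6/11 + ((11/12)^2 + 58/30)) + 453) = 2883584/1033995030762031150077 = 0.00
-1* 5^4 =-625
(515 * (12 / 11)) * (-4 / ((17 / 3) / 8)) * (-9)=5339520 / 187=28553.58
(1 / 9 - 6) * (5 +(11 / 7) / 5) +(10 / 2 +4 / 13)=-35473 / 1365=-25.99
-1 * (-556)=556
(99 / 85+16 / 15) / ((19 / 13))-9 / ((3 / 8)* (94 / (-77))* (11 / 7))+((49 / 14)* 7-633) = -594.46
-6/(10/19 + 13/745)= -84930/7697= -11.03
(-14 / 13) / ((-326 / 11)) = 77 / 2119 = 0.04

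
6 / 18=1 / 3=0.33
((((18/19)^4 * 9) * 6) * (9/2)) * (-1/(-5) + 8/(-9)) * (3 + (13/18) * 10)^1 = -898174656/651605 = -1378.40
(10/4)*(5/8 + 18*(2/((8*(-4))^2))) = 845/512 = 1.65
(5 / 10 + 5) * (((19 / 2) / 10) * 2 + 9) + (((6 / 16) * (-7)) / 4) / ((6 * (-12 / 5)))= 230383 / 3840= 60.00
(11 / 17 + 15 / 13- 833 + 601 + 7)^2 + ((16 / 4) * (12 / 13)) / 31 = 75427921135 / 1514071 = 49817.96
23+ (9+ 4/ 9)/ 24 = 5053/ 216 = 23.39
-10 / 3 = -3.33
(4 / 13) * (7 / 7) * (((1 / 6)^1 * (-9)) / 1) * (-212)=1272 / 13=97.85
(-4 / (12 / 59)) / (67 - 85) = 59 / 54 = 1.09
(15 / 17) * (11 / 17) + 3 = 1032 / 289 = 3.57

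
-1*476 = -476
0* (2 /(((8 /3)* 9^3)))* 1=0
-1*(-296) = 296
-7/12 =-0.58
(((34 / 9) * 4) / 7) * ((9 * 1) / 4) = 34 / 7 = 4.86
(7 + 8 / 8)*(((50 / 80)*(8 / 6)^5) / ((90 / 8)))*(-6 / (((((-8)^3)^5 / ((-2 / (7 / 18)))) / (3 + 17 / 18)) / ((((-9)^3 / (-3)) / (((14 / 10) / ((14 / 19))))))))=-355 / 428422987776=-0.00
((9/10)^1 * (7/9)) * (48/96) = 7/20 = 0.35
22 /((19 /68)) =1496 /19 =78.74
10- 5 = 5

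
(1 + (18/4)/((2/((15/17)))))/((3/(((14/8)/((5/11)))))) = 3.83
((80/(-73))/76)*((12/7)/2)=-120/9709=-0.01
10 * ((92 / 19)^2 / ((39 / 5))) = 423200 / 14079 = 30.06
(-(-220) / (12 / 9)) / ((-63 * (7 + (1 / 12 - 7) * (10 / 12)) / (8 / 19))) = -10560 / 11837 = -0.89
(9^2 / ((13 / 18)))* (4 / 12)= 486 / 13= 37.38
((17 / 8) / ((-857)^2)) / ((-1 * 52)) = -17 / 305530784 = -0.00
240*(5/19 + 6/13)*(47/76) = 504780/4693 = 107.56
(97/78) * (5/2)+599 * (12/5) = 1123753/780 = 1440.71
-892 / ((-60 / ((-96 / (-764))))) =1.87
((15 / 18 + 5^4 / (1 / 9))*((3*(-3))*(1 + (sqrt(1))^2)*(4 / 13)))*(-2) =810120 / 13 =62316.92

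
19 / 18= 1.06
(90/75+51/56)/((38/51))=30141/10640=2.83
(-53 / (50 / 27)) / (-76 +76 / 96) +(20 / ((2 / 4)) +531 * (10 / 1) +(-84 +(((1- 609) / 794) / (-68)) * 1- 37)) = 1592604083453 / 304548625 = 5229.39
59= 59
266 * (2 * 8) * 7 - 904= 28888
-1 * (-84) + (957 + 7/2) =2089/2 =1044.50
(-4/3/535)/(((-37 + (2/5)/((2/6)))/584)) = 2336/57459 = 0.04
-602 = -602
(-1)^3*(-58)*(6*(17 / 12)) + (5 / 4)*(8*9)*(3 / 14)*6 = 608.71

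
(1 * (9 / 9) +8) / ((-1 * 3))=-3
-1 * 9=-9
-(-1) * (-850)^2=722500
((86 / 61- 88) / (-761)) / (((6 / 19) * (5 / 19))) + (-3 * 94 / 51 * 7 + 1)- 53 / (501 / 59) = -84170196061 / 1976838285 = -42.58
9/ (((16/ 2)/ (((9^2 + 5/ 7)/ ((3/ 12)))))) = 2574/ 7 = 367.71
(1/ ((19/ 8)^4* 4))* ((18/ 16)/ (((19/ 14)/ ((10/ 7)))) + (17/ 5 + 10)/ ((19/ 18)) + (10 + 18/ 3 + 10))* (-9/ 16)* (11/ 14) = -12001968/ 86663465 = -0.14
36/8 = 9/2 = 4.50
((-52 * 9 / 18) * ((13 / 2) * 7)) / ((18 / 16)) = -9464 / 9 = -1051.56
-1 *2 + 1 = -1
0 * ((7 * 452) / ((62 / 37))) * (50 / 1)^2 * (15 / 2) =0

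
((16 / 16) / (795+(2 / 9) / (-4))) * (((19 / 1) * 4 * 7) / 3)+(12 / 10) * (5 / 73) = 318870 / 1044557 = 0.31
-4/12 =-1/3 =-0.33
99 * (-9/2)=-891/2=-445.50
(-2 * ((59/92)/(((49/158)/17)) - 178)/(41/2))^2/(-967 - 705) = -103667900625/892466302882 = -0.12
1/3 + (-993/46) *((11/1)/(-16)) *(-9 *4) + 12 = -288113/552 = -521.94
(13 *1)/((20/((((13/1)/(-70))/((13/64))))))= -104/175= -0.59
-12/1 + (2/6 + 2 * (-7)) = -77/3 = -25.67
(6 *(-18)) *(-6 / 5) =648 / 5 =129.60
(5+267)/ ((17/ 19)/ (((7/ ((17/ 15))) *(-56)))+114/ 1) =30387840/ 12735791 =2.39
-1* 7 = -7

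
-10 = -10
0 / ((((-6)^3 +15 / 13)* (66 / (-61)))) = 0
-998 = -998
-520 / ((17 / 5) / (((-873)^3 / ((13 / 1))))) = 133067723400 / 17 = 7827513141.18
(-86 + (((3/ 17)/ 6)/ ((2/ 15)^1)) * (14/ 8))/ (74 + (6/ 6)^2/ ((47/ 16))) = -1094489/ 950368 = -1.15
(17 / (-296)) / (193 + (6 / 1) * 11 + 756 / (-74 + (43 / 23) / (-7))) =-203269 / 880643512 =-0.00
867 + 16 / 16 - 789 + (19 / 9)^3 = 64450 / 729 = 88.41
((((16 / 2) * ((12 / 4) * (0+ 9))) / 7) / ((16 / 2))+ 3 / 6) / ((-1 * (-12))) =61 / 168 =0.36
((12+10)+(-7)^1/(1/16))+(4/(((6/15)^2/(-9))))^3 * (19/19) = -11390715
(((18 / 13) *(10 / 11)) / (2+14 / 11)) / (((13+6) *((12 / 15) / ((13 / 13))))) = 0.03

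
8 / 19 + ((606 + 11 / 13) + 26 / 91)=1050459 / 1729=607.55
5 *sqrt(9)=15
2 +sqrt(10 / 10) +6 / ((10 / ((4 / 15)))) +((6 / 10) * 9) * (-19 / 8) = -1933 / 200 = -9.66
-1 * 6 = -6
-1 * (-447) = 447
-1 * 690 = -690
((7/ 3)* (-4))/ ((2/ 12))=-56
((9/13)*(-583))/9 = -583/13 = -44.85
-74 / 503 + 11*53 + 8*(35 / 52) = 3846485 / 6539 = 588.24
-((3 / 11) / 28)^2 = -9 / 94864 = -0.00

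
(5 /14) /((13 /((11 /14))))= 55 /2548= 0.02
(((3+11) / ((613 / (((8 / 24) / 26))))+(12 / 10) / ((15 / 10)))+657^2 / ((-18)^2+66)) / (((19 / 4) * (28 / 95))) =264792163 / 334698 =791.14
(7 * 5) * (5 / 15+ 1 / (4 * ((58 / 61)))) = 20.87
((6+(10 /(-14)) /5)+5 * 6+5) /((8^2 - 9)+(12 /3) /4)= 143 /196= 0.73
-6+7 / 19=-107 / 19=-5.63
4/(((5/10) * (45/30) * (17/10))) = 160/51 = 3.14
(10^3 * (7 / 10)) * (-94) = -65800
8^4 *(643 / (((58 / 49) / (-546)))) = -1214875153.66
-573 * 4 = -2292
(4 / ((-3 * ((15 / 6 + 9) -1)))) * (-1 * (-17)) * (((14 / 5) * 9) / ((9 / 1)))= -272 / 45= -6.04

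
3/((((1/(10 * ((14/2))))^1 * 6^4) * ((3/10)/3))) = 175/108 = 1.62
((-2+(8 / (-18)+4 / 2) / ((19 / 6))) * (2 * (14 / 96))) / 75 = -301 / 51300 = -0.01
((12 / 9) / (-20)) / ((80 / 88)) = -11 / 150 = -0.07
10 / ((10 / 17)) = 17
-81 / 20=-4.05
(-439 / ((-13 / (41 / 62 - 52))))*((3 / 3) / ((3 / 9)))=-4192011 / 806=-5201.01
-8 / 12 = -2 / 3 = -0.67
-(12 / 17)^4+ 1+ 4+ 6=897995 / 83521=10.75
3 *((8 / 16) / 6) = 1 / 4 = 0.25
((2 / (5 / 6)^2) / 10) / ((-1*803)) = -36 / 100375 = -0.00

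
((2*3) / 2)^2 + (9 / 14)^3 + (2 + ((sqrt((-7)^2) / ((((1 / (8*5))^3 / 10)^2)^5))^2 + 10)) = 6513217179346087777228655000000000000000000000000000000000000000000000000000000000000000000000000000000000000000000000.00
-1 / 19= -0.05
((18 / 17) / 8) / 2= 9 / 136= 0.07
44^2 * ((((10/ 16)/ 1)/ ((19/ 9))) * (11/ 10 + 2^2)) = 55539/ 19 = 2923.11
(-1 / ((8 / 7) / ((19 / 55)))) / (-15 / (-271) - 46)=36043 / 5478440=0.01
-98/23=-4.26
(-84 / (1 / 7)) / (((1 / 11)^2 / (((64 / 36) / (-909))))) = 379456 / 2727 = 139.15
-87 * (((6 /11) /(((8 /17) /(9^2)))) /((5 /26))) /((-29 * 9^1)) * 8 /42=11934 /385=31.00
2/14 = 1/7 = 0.14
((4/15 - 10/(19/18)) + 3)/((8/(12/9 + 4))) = -4.14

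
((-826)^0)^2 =1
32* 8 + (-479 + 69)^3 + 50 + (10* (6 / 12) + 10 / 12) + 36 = -413523913 / 6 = -68920652.17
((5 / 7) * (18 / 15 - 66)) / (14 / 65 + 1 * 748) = -0.06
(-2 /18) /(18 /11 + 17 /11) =-0.03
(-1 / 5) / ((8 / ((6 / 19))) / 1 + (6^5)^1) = -3 / 117020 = -0.00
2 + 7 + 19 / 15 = 154 / 15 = 10.27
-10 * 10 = -100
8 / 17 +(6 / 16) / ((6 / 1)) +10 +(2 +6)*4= 11569 / 272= 42.53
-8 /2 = -4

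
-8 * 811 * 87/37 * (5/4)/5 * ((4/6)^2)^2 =-752608/999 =-753.36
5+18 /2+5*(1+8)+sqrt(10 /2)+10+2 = sqrt(5)+71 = 73.24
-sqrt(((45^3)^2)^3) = -756680642578125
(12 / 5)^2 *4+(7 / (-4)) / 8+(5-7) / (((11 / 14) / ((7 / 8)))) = 181227 / 8800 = 20.59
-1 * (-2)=2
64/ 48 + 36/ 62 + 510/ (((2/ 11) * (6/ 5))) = 435131/ 186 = 2339.41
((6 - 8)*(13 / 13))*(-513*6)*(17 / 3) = 34884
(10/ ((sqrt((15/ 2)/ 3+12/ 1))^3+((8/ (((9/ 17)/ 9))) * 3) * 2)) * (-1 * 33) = -2154240/ 5302459+19140 * sqrt(58)/ 5302459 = -0.38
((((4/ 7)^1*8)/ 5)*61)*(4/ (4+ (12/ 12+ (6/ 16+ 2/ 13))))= 812032/ 20125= 40.35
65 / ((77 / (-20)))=-1300 / 77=-16.88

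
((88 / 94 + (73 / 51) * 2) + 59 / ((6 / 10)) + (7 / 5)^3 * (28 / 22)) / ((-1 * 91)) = -49732217 / 42846375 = -1.16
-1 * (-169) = 169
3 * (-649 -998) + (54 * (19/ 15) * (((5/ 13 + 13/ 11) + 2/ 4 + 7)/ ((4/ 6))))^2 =1759352132781/ 2044900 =860360.96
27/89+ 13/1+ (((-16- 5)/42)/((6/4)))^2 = 10745/801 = 13.41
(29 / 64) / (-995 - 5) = -29 / 64000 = -0.00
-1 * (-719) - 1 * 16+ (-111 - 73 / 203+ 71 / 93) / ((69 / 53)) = 805102568 / 1302651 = 618.05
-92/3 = -30.67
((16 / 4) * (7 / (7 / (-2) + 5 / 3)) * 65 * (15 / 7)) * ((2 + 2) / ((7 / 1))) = -93600 / 77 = -1215.58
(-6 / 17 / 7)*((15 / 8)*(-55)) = 2475 / 476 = 5.20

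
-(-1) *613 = 613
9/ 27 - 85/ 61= -194/ 183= -1.06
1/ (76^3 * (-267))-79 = -9259320769/ 117206592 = -79.00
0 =0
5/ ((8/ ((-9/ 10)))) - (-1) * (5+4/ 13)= 987/ 208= 4.75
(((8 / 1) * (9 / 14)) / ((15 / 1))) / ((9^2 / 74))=296 / 945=0.31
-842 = -842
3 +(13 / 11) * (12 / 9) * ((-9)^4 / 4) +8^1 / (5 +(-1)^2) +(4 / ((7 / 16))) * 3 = 604388 / 231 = 2616.40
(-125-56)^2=32761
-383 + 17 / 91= -34836 / 91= -382.81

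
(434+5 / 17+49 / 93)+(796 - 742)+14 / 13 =10068872 / 20553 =489.90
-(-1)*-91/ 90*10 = -91/ 9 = -10.11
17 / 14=1.21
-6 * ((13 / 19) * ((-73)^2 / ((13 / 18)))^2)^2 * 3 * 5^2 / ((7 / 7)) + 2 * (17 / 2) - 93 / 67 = -2552467481391192304922986 / 4087603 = -624441141028419908.91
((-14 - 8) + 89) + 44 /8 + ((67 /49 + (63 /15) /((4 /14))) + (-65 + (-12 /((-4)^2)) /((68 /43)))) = 1538923 /66640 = 23.09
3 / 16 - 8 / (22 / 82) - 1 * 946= -171711 / 176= -975.63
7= 7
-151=-151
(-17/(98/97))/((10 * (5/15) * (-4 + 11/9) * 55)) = 44523/1347500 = 0.03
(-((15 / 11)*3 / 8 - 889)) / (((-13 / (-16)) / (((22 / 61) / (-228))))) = -78187 / 45201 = -1.73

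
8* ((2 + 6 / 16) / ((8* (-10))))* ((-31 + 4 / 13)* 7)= 53067 / 1040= 51.03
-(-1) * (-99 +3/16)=-98.81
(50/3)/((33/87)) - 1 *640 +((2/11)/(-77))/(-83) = -125710964/210903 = -596.06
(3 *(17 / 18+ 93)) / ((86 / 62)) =52421 / 258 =203.18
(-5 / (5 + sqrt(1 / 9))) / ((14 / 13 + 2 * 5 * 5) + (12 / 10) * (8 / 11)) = -10725 / 594304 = -0.02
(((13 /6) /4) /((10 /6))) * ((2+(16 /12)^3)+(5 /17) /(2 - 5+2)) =24323 /18360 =1.32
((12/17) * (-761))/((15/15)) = -9132/17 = -537.18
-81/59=-1.37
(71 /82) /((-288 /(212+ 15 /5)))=-15265 /23616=-0.65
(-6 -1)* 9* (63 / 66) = -1323 / 22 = -60.14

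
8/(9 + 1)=4/5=0.80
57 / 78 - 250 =-6481 / 26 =-249.27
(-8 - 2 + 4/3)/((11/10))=-260/33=-7.88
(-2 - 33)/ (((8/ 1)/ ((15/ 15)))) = -35/ 8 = -4.38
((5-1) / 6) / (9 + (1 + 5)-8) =2 / 21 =0.10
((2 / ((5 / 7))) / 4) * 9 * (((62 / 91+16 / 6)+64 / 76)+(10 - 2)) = 18969 / 247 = 76.80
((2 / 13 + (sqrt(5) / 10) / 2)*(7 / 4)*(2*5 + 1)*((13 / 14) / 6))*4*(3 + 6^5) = 370799*sqrt(5) / 80 + 28523 / 2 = 24625.65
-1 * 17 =-17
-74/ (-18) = 4.11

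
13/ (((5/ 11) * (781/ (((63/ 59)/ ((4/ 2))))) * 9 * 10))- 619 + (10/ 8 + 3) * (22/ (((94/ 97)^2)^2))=-8388651766129457/ 16352786967200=-512.98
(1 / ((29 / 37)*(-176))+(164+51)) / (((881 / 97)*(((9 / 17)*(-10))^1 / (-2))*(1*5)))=1809485627 / 1011740400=1.79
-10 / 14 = -5 / 7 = -0.71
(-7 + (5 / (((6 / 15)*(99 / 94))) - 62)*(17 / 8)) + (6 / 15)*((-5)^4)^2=156136.47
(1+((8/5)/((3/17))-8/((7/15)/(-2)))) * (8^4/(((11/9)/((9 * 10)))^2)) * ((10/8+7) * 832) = 520630437150720/77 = 6761434248710.65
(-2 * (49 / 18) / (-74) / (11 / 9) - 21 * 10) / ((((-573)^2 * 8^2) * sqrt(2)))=-170891 * sqrt(2) / 34209255168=-0.00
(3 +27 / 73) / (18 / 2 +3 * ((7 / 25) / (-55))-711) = -0.00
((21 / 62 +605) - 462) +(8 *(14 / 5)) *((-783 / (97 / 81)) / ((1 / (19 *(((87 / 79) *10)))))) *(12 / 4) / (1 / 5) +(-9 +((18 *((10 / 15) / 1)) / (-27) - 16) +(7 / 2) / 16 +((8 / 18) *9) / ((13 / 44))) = -40884171557436749 / 889398432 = -45968342.29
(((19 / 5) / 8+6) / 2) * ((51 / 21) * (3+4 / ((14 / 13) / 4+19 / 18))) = 586857 / 12400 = 47.33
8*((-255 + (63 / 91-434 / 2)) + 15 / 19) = -929744 / 247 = -3764.15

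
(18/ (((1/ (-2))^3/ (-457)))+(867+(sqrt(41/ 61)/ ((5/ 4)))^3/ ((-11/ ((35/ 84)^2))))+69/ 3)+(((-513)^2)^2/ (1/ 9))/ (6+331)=623343780275/ 337 - 164 * sqrt(2501)/ 1841895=1849684807.93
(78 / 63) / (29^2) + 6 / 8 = 53087 / 70644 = 0.75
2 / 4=1 / 2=0.50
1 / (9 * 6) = 1 / 54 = 0.02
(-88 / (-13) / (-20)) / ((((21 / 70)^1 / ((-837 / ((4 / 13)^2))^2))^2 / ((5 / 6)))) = -313670898385011978525 / 16384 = -19144952294007078.77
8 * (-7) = -56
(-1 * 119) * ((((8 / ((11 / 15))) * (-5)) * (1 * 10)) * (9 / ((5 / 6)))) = 7711200 / 11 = 701018.18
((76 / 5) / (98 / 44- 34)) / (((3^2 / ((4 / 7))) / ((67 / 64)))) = -14003 / 440370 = -0.03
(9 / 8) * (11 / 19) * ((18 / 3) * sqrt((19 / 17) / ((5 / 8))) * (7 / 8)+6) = 297 / 76+2079 * sqrt(3230) / 25840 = 8.48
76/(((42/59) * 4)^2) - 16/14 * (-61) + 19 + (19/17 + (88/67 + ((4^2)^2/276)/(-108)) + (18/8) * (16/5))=895941291083/8318071440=107.71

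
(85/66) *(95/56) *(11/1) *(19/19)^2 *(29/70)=46835/4704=9.96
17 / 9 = 1.89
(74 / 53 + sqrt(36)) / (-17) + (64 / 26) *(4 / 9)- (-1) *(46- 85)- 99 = -14478082 / 105417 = -137.34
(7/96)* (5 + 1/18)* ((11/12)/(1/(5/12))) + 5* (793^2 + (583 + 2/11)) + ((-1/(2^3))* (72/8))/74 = 318727550455277/101274624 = 3147161.03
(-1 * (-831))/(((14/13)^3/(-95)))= -173442165/2744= -63207.79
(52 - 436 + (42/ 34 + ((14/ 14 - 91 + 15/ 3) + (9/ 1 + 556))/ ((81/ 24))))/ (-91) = 2831/ 1071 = 2.64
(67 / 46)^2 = 4489 / 2116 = 2.12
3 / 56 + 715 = 40043 / 56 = 715.05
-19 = -19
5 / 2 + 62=129 / 2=64.50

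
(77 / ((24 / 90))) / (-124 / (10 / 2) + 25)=5775 / 4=1443.75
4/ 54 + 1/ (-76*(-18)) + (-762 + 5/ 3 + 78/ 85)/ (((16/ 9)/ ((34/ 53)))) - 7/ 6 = -275.13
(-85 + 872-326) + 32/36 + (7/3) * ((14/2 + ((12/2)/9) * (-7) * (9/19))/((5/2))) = 466.36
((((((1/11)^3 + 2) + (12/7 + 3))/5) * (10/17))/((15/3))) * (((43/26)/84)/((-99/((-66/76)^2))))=-672563/28381292940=-0.00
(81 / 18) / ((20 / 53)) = 477 / 40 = 11.92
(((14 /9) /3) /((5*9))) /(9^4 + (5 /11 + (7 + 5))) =77 /43927110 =0.00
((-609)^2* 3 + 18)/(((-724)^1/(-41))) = 45619101/724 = 63009.81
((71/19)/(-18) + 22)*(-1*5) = -37265/342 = -108.96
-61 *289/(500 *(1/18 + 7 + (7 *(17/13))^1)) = -2.18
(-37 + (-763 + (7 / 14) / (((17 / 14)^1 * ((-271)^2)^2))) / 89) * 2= -743796322651810 / 8160487267753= -91.15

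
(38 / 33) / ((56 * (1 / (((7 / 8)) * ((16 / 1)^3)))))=2432 / 33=73.70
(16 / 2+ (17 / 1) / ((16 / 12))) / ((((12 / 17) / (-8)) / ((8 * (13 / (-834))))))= 36686 / 1251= 29.33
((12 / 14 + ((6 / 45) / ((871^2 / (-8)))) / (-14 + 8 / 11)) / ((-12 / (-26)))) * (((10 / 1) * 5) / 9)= 10.32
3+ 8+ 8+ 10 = 29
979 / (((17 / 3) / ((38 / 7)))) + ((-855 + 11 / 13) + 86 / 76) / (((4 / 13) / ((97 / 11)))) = -4677534167 / 198968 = -23508.98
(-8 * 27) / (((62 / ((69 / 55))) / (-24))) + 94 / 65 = 2357078 / 22165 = 106.34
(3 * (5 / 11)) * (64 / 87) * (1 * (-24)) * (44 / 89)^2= -1351680 / 229709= -5.88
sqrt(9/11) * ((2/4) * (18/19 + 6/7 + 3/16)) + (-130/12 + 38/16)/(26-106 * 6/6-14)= 203/2256 + 12717 * sqrt(11)/46816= 0.99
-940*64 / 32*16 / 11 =-30080 / 11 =-2734.55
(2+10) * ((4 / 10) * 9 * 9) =1944 / 5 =388.80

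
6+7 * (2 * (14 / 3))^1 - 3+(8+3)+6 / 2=247 / 3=82.33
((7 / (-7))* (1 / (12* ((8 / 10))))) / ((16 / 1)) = -5 / 768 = -0.01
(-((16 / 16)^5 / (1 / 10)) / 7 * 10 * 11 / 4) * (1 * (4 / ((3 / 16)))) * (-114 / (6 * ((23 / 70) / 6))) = 6688000 / 23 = 290782.61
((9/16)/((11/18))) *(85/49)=6885/4312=1.60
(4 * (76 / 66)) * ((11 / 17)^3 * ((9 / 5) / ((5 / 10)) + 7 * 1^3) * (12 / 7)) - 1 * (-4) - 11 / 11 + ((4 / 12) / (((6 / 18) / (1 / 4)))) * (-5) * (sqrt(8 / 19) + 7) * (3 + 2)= -12432249 / 687820 - 25 * sqrt(38) / 38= -22.13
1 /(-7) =-1 /7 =-0.14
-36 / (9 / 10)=-40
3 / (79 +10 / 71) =71 / 1873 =0.04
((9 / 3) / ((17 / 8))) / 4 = 6 / 17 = 0.35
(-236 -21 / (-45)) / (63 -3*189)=3533 / 7560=0.47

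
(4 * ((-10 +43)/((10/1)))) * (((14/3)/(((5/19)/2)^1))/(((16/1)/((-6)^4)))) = 948024/25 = 37920.96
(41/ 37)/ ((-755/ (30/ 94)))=-123/ 262589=-0.00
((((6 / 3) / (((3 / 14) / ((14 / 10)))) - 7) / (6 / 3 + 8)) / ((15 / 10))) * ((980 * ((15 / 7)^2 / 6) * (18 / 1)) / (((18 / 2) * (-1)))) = -1820 / 3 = -606.67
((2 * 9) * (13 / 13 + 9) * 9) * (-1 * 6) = -9720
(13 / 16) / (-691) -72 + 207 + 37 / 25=37722747 / 276400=136.48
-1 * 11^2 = -121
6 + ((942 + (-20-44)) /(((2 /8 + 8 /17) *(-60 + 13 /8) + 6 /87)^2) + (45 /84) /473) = 3434535494496341 /528473436134644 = 6.50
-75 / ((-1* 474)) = 25 / 158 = 0.16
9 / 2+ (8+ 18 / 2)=43 / 2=21.50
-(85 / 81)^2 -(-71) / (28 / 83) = 38461673 / 183708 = 209.36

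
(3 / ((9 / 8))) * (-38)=-304 / 3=-101.33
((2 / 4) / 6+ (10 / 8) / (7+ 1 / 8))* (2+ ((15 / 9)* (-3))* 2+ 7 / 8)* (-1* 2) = 59 / 16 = 3.69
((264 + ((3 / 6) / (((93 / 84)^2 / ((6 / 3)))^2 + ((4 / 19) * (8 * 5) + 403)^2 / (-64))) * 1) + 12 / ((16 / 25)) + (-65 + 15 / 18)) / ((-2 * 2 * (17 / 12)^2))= -6156425054622105 / 226103492161709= -27.23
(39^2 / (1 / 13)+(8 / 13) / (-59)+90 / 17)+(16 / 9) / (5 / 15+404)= 938458428823 / 47448921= 19778.29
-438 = -438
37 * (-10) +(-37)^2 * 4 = 5106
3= 3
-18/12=-3/2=-1.50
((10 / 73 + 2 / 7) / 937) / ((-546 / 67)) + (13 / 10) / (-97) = -568768321 / 42264293890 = -0.01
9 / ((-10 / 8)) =-36 / 5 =-7.20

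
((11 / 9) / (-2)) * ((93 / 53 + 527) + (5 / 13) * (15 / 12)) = -5348101 / 16536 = -323.42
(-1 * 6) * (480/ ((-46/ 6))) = 8640/ 23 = 375.65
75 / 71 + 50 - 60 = -635 / 71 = -8.94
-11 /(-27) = 11 /27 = 0.41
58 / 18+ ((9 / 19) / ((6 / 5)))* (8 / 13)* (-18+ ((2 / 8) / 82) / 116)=-24322049 / 21145176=-1.15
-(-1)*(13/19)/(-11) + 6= 1241/209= 5.94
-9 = -9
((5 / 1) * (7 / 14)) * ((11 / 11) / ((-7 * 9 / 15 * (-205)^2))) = -1 / 70602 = -0.00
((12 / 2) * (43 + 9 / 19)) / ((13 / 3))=14868 / 247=60.19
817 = 817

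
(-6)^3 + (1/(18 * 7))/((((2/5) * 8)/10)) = -217703/1008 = -215.98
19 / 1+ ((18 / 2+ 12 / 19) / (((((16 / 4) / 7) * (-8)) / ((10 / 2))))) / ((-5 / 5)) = 17957 / 608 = 29.53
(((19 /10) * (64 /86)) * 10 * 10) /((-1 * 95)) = -64 /43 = -1.49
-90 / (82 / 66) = -2970 / 41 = -72.44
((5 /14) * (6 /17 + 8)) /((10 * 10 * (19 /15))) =213 /9044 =0.02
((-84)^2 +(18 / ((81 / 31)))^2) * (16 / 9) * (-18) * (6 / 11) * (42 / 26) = -200287.68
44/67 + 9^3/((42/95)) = 1547311/938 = 1649.59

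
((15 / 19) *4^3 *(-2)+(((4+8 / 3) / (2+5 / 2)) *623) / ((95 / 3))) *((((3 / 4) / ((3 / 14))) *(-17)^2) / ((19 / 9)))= -12437404 / 361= -34452.64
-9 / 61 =-0.15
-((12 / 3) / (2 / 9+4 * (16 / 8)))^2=-324 / 1369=-0.24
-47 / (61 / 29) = -1363 / 61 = -22.34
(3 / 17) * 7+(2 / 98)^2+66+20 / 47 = 129801260 / 1918399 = 67.66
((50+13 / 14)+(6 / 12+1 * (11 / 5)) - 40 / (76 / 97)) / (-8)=-0.32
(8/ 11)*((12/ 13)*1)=96/ 143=0.67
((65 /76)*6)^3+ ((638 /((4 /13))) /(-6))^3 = -489171883730257 /11852352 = -41272136.01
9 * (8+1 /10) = 729 /10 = 72.90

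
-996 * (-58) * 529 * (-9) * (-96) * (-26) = -686483486208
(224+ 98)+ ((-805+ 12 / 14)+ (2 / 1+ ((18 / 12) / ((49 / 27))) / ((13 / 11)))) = -610811 / 1274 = -479.44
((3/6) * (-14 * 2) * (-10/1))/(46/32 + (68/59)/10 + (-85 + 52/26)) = -660800/384431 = -1.72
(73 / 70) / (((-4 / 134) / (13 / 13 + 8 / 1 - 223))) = 7476.24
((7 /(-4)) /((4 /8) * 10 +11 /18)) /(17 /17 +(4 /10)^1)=-45 /202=-0.22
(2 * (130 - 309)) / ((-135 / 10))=716 / 27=26.52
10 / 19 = 0.53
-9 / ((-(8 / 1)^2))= 9 / 64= 0.14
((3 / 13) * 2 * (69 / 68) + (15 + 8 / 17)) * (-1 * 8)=-28180 / 221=-127.51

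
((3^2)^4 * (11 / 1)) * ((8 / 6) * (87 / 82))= 4185918 / 41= 102095.56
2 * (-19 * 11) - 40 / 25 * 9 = -2162 / 5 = -432.40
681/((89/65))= 497.36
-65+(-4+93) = 24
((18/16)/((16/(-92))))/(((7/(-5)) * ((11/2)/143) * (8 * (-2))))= -13455/1792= -7.51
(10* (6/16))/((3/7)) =35/4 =8.75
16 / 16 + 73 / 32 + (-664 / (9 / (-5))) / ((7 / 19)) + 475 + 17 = 3017047 / 2016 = 1496.55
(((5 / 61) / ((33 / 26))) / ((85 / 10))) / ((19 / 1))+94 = 61118966 / 650199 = 94.00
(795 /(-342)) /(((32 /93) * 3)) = -8215 /3648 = -2.25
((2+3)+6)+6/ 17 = 193/ 17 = 11.35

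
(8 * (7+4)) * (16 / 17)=1408 / 17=82.82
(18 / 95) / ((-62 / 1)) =-9 / 2945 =-0.00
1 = 1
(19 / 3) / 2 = 19 / 6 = 3.17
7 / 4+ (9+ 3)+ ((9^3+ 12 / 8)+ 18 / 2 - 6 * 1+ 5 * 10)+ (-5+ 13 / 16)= 12689 / 16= 793.06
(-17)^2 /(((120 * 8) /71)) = 20519 /960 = 21.37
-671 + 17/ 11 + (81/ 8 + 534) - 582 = -707.33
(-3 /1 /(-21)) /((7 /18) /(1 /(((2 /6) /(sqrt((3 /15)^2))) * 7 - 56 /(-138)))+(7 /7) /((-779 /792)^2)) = 753696522 /30222862313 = 0.02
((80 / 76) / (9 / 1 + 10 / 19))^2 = 400 / 32761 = 0.01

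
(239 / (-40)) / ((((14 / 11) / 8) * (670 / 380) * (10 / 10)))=-49951 / 2345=-21.30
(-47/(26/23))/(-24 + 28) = -1081/104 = -10.39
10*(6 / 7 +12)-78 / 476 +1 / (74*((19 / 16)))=21486287 / 167314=128.42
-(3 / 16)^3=-27 / 4096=-0.01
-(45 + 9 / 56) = -45.16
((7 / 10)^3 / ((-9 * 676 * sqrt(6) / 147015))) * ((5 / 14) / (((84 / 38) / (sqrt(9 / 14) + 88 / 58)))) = -531069 * sqrt(6) / 1568320 - 20691 * sqrt(21) / 216320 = -1.27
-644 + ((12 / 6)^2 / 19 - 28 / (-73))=-892404 / 1387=-643.41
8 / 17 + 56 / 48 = 167 / 102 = 1.64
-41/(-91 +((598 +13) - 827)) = 41/307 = 0.13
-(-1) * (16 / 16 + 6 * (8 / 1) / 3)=17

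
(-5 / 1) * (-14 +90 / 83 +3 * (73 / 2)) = -80165 / 166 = -482.92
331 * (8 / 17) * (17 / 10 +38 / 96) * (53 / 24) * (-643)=-5673914947 / 12240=-463555.14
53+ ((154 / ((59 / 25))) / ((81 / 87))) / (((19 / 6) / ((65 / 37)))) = 91.88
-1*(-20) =20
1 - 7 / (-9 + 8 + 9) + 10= 81 / 8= 10.12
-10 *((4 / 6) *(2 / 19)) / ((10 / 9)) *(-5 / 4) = 15 / 19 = 0.79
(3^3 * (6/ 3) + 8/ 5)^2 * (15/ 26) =1783.48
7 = 7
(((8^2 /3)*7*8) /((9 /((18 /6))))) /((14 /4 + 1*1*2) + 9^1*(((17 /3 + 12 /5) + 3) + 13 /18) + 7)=17920 /5337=3.36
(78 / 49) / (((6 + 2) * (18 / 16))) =26 / 147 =0.18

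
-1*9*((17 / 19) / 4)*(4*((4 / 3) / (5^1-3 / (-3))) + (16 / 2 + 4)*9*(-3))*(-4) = -49436 / 19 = -2601.89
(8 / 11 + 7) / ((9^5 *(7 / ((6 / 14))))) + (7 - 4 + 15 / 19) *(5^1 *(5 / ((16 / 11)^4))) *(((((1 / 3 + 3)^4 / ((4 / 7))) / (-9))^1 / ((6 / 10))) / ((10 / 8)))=-69913748126245 / 103205684736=-677.42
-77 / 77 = -1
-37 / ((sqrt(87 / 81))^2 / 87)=-2997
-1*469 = -469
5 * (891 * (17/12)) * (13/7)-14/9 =2953273/252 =11719.34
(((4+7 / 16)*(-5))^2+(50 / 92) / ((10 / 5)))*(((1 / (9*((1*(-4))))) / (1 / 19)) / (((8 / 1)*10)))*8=-3673555 / 141312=-26.00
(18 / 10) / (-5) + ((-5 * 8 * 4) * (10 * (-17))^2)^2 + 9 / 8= 4276275200000153 / 200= 21381376000000.76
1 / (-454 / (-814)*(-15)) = -407 / 3405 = -0.12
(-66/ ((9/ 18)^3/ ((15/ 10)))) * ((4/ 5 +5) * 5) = -22968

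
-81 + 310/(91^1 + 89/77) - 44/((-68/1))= -4643673/60316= -76.99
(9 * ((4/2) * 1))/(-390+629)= 18/239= 0.08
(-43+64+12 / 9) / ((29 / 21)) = 469 / 29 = 16.17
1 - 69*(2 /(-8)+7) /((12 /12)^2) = -1859 /4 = -464.75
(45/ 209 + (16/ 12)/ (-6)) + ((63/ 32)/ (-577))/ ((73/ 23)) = -20247905/ 2535347232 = -0.01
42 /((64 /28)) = 147 /8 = 18.38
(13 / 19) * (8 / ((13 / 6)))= 48 / 19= 2.53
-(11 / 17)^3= -1331 / 4913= -0.27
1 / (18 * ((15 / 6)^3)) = 4 / 1125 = 0.00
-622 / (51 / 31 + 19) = -9641 / 320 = -30.13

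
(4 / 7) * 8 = 32 / 7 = 4.57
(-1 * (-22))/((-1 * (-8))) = 11/4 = 2.75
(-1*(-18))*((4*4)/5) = 288/5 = 57.60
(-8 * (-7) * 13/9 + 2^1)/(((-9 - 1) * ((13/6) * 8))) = -373/780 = -0.48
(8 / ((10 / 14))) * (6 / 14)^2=72 / 35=2.06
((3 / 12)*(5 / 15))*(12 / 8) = 1 / 8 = 0.12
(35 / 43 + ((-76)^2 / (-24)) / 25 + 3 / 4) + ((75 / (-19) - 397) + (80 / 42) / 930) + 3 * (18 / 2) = -60953240021 / 159560100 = -382.01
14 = 14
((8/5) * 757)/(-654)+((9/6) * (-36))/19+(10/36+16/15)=-624341/186390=-3.35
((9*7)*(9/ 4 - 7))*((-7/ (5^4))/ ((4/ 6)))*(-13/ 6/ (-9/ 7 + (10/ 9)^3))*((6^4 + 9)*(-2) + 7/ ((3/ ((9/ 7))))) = 1449112631967/ 4390000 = 330093.99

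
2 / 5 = 0.40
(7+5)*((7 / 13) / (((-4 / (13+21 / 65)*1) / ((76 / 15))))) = -460712 / 4225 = -109.04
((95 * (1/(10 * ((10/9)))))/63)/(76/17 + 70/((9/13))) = 2907/2261560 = 0.00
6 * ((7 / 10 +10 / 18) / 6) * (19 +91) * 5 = 6215 / 9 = 690.56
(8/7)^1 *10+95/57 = 275/21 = 13.10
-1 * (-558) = 558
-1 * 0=0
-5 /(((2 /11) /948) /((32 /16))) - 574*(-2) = -50992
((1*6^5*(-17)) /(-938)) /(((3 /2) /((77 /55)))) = 44064 /335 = 131.53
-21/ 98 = -3/ 14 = -0.21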